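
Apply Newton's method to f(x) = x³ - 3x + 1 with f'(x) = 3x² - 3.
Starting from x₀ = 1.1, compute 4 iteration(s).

f(x) = x³ - 3x + 1
f'(x) = 3x² - 3
x₀ = 1.1

Newton-Raphson formula: x_{n+1} = x_n - f(x_n)/f'(x_n)

Iteration 1:
  f(1.100000) = -0.969000
  f'(1.100000) = 0.630000
  x_1 = 1.100000 - (-0.969000)/0.630000 = 2.638095
Iteration 2:
  f(2.638095) = 11.445661
  f'(2.638095) = 17.878639
  x_2 = 2.638095 - 11.445661/17.878639 = 1.997909
Iteration 3:
  f(1.997909) = 2.981206
  f'(1.997909) = 8.974920
  x_3 = 1.997909 - 2.981206/8.974920 = 1.665738
Iteration 4:
  f(1.665738) = 0.624682
  f'(1.665738) = 5.324050
  x_4 = 1.665738 - 0.624682/5.324050 = 1.548406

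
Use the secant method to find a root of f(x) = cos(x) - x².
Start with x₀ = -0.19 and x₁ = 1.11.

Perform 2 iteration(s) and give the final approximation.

f(x) = cos(x) - x²
x₀ = -0.19, x₁ = 1.11

Secant formula: x_{n+1} = x_n - f(x_n)(x_n - x_{n-1})/(f(x_n) - f(x_{n-1}))

Iteration 1:
  f(-0.190000) = 0.945904
  f(1.110000) = -0.787438
  x_2 = 1.110000 - (-0.787438)×(1.110000 - (-0.190000))/(-0.787438 - 0.945904)
       = 0.519424
Iteration 2:
  f(1.110000) = -0.787438
  f(0.519424) = 0.598303
  x_3 = 0.519424 - 0.598303×(0.519424 - 1.110000)/(0.598303 - (-0.787438))
       = 0.774409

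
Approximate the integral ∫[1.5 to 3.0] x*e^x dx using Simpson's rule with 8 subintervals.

f(x) = x*e^x
a = 1.5, b = 3.0, n = 8
h = (b - a)/n = 0.187500

Simpson's rule: (h/3)[f(x₀) + 4f(x₁) + 2f(x₂) + ... + f(xₙ)]

x_0 = 1.5000, f(x_0) = 6.722534, coefficient = 1
x_1 = 1.6875, f(x_1) = 9.122539, coefficient = 4
x_2 = 1.8750, f(x_2) = 12.226536, coefficient = 2
x_3 = 2.0625, f(x_3) = 16.222819, coefficient = 4
x_4 = 2.2500, f(x_4) = 21.347406, coefficient = 2
x_5 = 2.4375, f(x_5) = 27.895710, coefficient = 4
x_6 = 2.6250, f(x_6) = 36.237007, coefficient = 2
x_7 = 2.8125, f(x_7) = 46.832330, coefficient = 4
x_8 = 3.0000, f(x_8) = 60.256611, coefficient = 1

I ≈ (0.187500/3) × 606.894633 = 37.930915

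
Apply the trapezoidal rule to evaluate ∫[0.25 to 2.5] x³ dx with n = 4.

f(x) = x³
a = 0.25, b = 2.5, n = 4
h = (b - a)/n = 0.562500

Trapezoidal rule: (h/2)[f(x₀) + 2f(x₁) + 2f(x₂) + ... + f(xₙ)]

x_0 = 0.2500, f(x_0) = 0.015625, coefficient = 1
x_1 = 0.8125, f(x_1) = 0.536377, coefficient = 2
x_2 = 1.3750, f(x_2) = 2.599609, coefficient = 2
x_3 = 1.9375, f(x_3) = 7.273193, coefficient = 2
x_4 = 2.5000, f(x_4) = 15.625000, coefficient = 1

I ≈ (0.562500/2) × 36.458984 = 10.254089
Exact value: 9.764648
Error: 0.489441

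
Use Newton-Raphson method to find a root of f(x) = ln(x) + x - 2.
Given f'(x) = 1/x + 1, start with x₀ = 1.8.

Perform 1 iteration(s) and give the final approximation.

f(x) = ln(x) + x - 2
f'(x) = 1/x + 1
x₀ = 1.8

Newton-Raphson formula: x_{n+1} = x_n - f(x_n)/f'(x_n)

Iteration 1:
  f(1.800000) = 0.387787
  f'(1.800000) = 1.555556
  x_1 = 1.800000 - 0.387787/1.555556 = 1.550709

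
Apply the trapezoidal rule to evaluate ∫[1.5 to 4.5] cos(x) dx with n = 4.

f(x) = cos(x)
a = 1.5, b = 4.5, n = 4
h = (b - a)/n = 0.750000

Trapezoidal rule: (h/2)[f(x₀) + 2f(x₁) + 2f(x₂) + ... + f(xₙ)]

x_0 = 1.5000, f(x_0) = 0.070737, coefficient = 1
x_1 = 2.2500, f(x_1) = -0.628174, coefficient = 2
x_2 = 3.0000, f(x_2) = -0.989992, coefficient = 2
x_3 = 3.7500, f(x_3) = -0.820559, coefficient = 2
x_4 = 4.5000, f(x_4) = -0.210796, coefficient = 1

I ≈ (0.750000/2) × -5.017510 = -1.881566
Exact value: -1.975025
Error: 0.093459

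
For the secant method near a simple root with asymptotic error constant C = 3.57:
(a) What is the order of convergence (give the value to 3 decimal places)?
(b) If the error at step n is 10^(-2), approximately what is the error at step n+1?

(a) Secant method has superlinear convergence with order φ = (1+√5)/2 ≈ 1.618.
    This means |e_{n+1}| ≈ C|e_n|^1.618.

(b) With |e_n| = 10^(-2) and C = 3.57:
    |e_{n+1}| ≈ 3.57 × (10^(-2))^1.618 = 3.57 × 10^(-3.24)

(a) ≈ 1.618 (golden ratio); (b) |e_{n+1}| ≈ 2.073e-03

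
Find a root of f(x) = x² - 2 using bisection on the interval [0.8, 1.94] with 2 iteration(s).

f(x) = x² - 2
Initial interval: [0.8, 1.94]

Iteration 1:
  c_1 = (0.800000 + 1.940000)/2 = 1.370000
  f(c_1) = f(1.370000) = -0.123100
  f(a) × f(c) ≥ 0, new interval: [1.370000, 1.940000]
Iteration 2:
  c_2 = (1.370000 + 1.940000)/2 = 1.655000
  f(c_2) = f(1.655000) = 0.739025
  f(a) × f(c) < 0, new interval: [1.370000, 1.655000]

After 2 iteration(s), the approximation is c_2 = 1.655000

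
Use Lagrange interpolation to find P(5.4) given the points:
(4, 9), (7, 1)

Lagrange interpolation formula:
P(x) = Σ yᵢ × Lᵢ(x)
where Lᵢ(x) = Π_{j≠i} (x - xⱼ)/(xᵢ - xⱼ)

L_0(5.4) = (5.4 - 7)/(4 - 7) = 0.533333
L_1(5.4) = (5.4 - 4)/(7 - 4) = 0.466667

P(5.4) = 9×L_0(5.4) + 1×L_1(5.4)
P(5.4) = 5.266667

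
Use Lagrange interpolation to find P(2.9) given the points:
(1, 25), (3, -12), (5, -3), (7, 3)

Lagrange interpolation formula:
P(x) = Σ yᵢ × Lᵢ(x)
where Lᵢ(x) = Π_{j≠i} (x - xⱼ)/(xᵢ - xⱼ)

L_0(2.9) = (2.9 - 3)/(1 - 3) × (2.9 - 5)/(1 - 5) × (2.9 - 7)/(1 - 7) = 0.017938
L_1(2.9) = (2.9 - 1)/(3 - 1) × (2.9 - 5)/(3 - 5) × (2.9 - 7)/(3 - 7) = 1.022437
L_2(2.9) = (2.9 - 1)/(5 - 1) × (2.9 - 3)/(5 - 3) × (2.9 - 7)/(5 - 7) = -0.048688
L_3(2.9) = (2.9 - 1)/(7 - 1) × (2.9 - 3)/(7 - 3) × (2.9 - 5)/(7 - 5) = 0.008313

P(2.9) = 25×L_0(2.9) + (-12)×L_1(2.9) + (-3)×L_2(2.9) + 3×L_3(2.9)
P(2.9) = -11.649812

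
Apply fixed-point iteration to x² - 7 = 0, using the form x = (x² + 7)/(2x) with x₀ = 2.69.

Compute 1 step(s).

Equation: x² - 7 = 0
Fixed-point form: x = (x² + 7)/(2x)
x₀ = 2.69

x_1 = g(2.690000) = 2.646115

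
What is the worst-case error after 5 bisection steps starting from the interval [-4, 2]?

Bisection error bound: |error| ≤ (b-a)/2^n
|error| ≤ (2 - (-4))/2^5 = 6/2^5
|error| ≤ 0.1875000000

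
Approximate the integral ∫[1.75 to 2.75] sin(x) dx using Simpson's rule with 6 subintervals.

f(x) = sin(x)
a = 1.75, b = 2.75, n = 6
h = (b - a)/n = 0.166667

Simpson's rule: (h/3)[f(x₀) + 4f(x₁) + 2f(x₂) + ... + f(xₙ)]

x_0 = 1.7500, f(x_0) = 0.983986, coefficient = 1
x_1 = 1.9167, f(x_1) = 0.940781, coefficient = 4
x_2 = 2.0833, f(x_2) = 0.871503, coefficient = 2
x_3 = 2.2500, f(x_3) = 0.778073, coefficient = 4
x_4 = 2.4167, f(x_4) = 0.663080, coefficient = 2
x_5 = 2.5833, f(x_5) = 0.529711, coefficient = 4
x_6 = 2.7500, f(x_6) = 0.381661, coefficient = 1

I ≈ (0.166667/3) × 13.429072 = 0.746060
Exact value: 0.746056
Error: 0.000003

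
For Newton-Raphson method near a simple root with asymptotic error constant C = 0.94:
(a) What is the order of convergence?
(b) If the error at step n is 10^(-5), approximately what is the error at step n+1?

(a) Newton-Raphson has quadratic (order 2) convergence near simple roots.
    This means |e_{n+1}| ≈ C|e_n|².

(b) With |e_n| = 10^(-5) and C = 0.94:
    |e_{n+1}| ≈ 0.94 × (10^(-5))² = 0.94 × 10^(-10)

(a) 2 (quadratic); (b) |e_{n+1}| ≈ 9.400e-11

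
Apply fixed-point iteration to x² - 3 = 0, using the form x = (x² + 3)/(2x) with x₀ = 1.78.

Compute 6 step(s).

Equation: x² - 3 = 0
Fixed-point form: x = (x² + 3)/(2x)
x₀ = 1.78

x_1 = g(1.780000) = 1.732697
x_2 = g(1.732697) = 1.732051
x_3 = g(1.732051) = 1.732051
x_4 = g(1.732051) = 1.732051
x_5 = g(1.732051) = 1.732051
x_6 = g(1.732051) = 1.732051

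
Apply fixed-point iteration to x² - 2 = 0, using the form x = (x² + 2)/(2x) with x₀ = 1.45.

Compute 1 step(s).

Equation: x² - 2 = 0
Fixed-point form: x = (x² + 2)/(2x)
x₀ = 1.45

x_1 = g(1.450000) = 1.414655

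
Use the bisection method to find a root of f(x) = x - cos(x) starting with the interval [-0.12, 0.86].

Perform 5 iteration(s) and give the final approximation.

f(x) = x - cos(x)
Initial interval: [-0.12, 0.86]

Iteration 1:
  c_1 = (-0.120000 + 0.860000)/2 = 0.370000
  f(c_1) = f(0.370000) = -0.562327
  f(a) × f(c) ≥ 0, new interval: [0.370000, 0.860000]
Iteration 2:
  c_2 = (0.370000 + 0.860000)/2 = 0.615000
  f(c_2) = f(0.615000) = -0.201773
  f(a) × f(c) ≥ 0, new interval: [0.615000, 0.860000]
Iteration 3:
  c_3 = (0.615000 + 0.860000)/2 = 0.737500
  f(c_3) = f(0.737500) = -0.002652
  f(a) × f(c) ≥ 0, new interval: [0.737500, 0.860000]
Iteration 4:
  c_4 = (0.737500 + 0.860000)/2 = 0.798750
  f(c_4) = f(0.798750) = 0.101147
  f(a) × f(c) < 0, new interval: [0.737500, 0.798750]
Iteration 5:
  c_5 = (0.737500 + 0.798750)/2 = 0.768125
  f(c_5) = f(0.768125) = 0.048910
  f(a) × f(c) < 0, new interval: [0.737500, 0.768125]

After 5 iteration(s), the approximation is c_5 = 0.768125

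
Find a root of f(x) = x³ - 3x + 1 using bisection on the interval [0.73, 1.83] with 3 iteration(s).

f(x) = x³ - 3x + 1
Initial interval: [0.73, 1.83]

Iteration 1:
  c_1 = (0.730000 + 1.830000)/2 = 1.280000
  f(c_1) = f(1.280000) = -0.742848
  f(a) × f(c) ≥ 0, new interval: [1.280000, 1.830000]
Iteration 2:
  c_2 = (1.280000 + 1.830000)/2 = 1.555000
  f(c_2) = f(1.555000) = 0.095029
  f(a) × f(c) < 0, new interval: [1.280000, 1.555000]
Iteration 3:
  c_3 = (1.280000 + 1.555000)/2 = 1.417500
  f(c_3) = f(1.417500) = -0.404308
  f(a) × f(c) ≥ 0, new interval: [1.417500, 1.555000]

After 3 iteration(s), the approximation is c_3 = 1.417500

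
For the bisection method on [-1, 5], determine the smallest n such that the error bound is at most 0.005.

We need (b-a)/2^n ≤ 0.005
(5 - (-1))/2^n ≤ 0.005
6/2^n ≤ 0.005
2^n ≥ 1200
n ≥ log₂(1200) = 10.23
n ≥ 11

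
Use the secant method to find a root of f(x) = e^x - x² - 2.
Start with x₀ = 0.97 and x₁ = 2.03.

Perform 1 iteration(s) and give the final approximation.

f(x) = e^x - x² - 2
x₀ = 0.97, x₁ = 2.03

Secant formula: x_{n+1} = x_n - f(x_n)(x_n - x_{n-1})/(f(x_n) - f(x_{n-1}))

Iteration 1:
  f(0.970000) = -0.302956
  f(2.030000) = 1.493186
  x_2 = 2.030000 - 1.493186×(2.030000 - 0.970000)/(1.493186 - (-0.302956))
       = 1.148790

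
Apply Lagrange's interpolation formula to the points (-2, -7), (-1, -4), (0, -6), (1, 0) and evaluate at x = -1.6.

Lagrange interpolation formula:
P(x) = Σ yᵢ × Lᵢ(x)
where Lᵢ(x) = Π_{j≠i} (x - xⱼ)/(xᵢ - xⱼ)

L_0(-1.6) = (-1.6 - (-1))/(-2 - (-1)) × (-1.6 - 0)/(-2 - 0) × (-1.6 - 1)/(-2 - 1) = 0.416000
L_1(-1.6) = (-1.6 - (-2))/(-1 - (-2)) × (-1.6 - 0)/(-1 - 0) × (-1.6 - 1)/(-1 - 1) = 0.832000
L_2(-1.6) = (-1.6 - (-2))/(0 - (-2)) × (-1.6 - (-1))/(0 - (-1)) × (-1.6 - 1)/(0 - 1) = -0.312000
L_3(-1.6) = (-1.6 - (-2))/(1 - (-2)) × (-1.6 - (-1))/(1 - (-1)) × (-1.6 - 0)/(1 - 0) = 0.064000

P(-1.6) = (-7)×L_0(-1.6) + (-4)×L_1(-1.6) + (-6)×L_2(-1.6) + 0×L_3(-1.6)
P(-1.6) = -4.368000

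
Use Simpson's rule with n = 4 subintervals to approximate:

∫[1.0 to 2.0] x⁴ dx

f(x) = x⁴
a = 1.0, b = 2.0, n = 4
h = (b - a)/n = 0.250000

Simpson's rule: (h/3)[f(x₀) + 4f(x₁) + 2f(x₂) + ... + f(xₙ)]

x_0 = 1.0000, f(x_0) = 1.000000, coefficient = 1
x_1 = 1.2500, f(x_1) = 2.441406, coefficient = 4
x_2 = 1.5000, f(x_2) = 5.062500, coefficient = 2
x_3 = 1.7500, f(x_3) = 9.378906, coefficient = 4
x_4 = 2.0000, f(x_4) = 16.000000, coefficient = 1

I ≈ (0.250000/3) × 74.406250 = 6.200521
Exact value: 6.200000
Error: 0.000521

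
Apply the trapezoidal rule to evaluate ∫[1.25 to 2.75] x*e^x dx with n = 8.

f(x) = x*e^x
a = 1.25, b = 2.75, n = 8
h = (b - a)/n = 0.187500

Trapezoidal rule: (h/2)[f(x₀) + 2f(x₁) + 2f(x₂) + ... + f(xₙ)]

x_0 = 1.2500, f(x_0) = 4.362929, coefficient = 1
x_1 = 1.4375, f(x_1) = 6.052101, coefficient = 2
x_2 = 1.6250, f(x_2) = 8.252431, coefficient = 2
x_3 = 1.8125, f(x_3) = 11.102909, coefficient = 2
x_4 = 2.0000, f(x_4) = 14.778112, coefficient = 2
x_5 = 2.1875, f(x_5) = 19.496975, coefficient = 2
x_6 = 2.3750, f(x_6) = 25.533656, coefficient = 2
x_7 = 2.5625, f(x_7) = 33.231006, coefficient = 2
x_8 = 2.7500, f(x_8) = 43.017238, coefficient = 1

I ≈ (0.187500/2) × 284.274546 = 26.650739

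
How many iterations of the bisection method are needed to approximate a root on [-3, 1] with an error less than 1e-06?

We need (b-a)/2^n ≤ 1e-06
(1 - (-3))/2^n ≤ 1e-06
4/2^n ≤ 1e-06
2^n ≥ 4000000
n ≥ log₂(4000000) = 21.93
n ≥ 22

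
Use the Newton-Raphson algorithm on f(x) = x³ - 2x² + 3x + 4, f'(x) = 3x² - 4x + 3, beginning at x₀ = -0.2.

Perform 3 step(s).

f(x) = x³ - 2x² + 3x + 4
f'(x) = 3x² - 4x + 3
x₀ = -0.2

Newton-Raphson formula: x_{n+1} = x_n - f(x_n)/f'(x_n)

Iteration 1:
  f(-0.200000) = 3.312000
  f'(-0.200000) = 3.920000
  x_1 = -0.200000 - 3.312000/3.920000 = -1.044898
Iteration 2:
  f(-1.044898) = -2.459149
  f'(-1.044898) = 10.455027
  x_2 = -1.044898 - (-2.459149)/10.455027 = -0.809686
Iteration 3:
  f(-0.809686) = -0.271063
  f'(-0.809686) = 8.205517
  x_3 = -0.809686 - (-0.271063)/8.205517 = -0.776652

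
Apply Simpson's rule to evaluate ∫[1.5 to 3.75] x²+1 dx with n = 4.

f(x) = x²+1
a = 1.5, b = 3.75, n = 4
h = (b - a)/n = 0.562500

Simpson's rule: (h/3)[f(x₀) + 4f(x₁) + 2f(x₂) + ... + f(xₙ)]

x_0 = 1.5000, f(x_0) = 3.250000, coefficient = 1
x_1 = 2.0625, f(x_1) = 5.253906, coefficient = 4
x_2 = 2.6250, f(x_2) = 7.890625, coefficient = 2
x_3 = 3.1875, f(x_3) = 11.160156, coefficient = 4
x_4 = 3.7500, f(x_4) = 15.062500, coefficient = 1

I ≈ (0.562500/3) × 99.750000 = 18.703125
Exact value: 18.703125
Error: 0.000000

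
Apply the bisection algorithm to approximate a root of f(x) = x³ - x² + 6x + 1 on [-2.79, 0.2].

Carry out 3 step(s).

f(x) = x³ - x² + 6x + 1
Initial interval: [-2.79, 0.2]

Iteration 1:
  c_1 = (-2.790000 + 0.200000)/2 = -1.295000
  f(c_1) = f(-1.295000) = -10.618772
  f(a) × f(c) ≥ 0, new interval: [-1.295000, 0.200000]
Iteration 2:
  c_2 = (-1.295000 + 0.200000)/2 = -0.547500
  f(c_2) = f(-0.547500) = -2.748873
  f(a) × f(c) ≥ 0, new interval: [-0.547500, 0.200000]
Iteration 3:
  c_3 = (-0.547500 + 0.200000)/2 = -0.173750
  f(c_3) = f(-0.173750) = -0.077934
  f(a) × f(c) ≥ 0, new interval: [-0.173750, 0.200000]

After 3 iteration(s), the approximation is c_3 = -0.173750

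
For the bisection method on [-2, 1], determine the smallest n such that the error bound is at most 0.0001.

We need (b-a)/2^n ≤ 0.0001
(1 - (-2))/2^n ≤ 0.0001
3/2^n ≤ 0.0001
2^n ≥ 30000
n ≥ log₂(30000) = 14.87
n ≥ 15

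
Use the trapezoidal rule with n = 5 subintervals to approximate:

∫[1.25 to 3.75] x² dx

f(x) = x²
a = 1.25, b = 3.75, n = 5
h = (b - a)/n = 0.500000

Trapezoidal rule: (h/2)[f(x₀) + 2f(x₁) + 2f(x₂) + ... + f(xₙ)]

x_0 = 1.2500, f(x_0) = 1.562500, coefficient = 1
x_1 = 1.7500, f(x_1) = 3.062500, coefficient = 2
x_2 = 2.2500, f(x_2) = 5.062500, coefficient = 2
x_3 = 2.7500, f(x_3) = 7.562500, coefficient = 2
x_4 = 3.2500, f(x_4) = 10.562500, coefficient = 2
x_5 = 3.7500, f(x_5) = 14.062500, coefficient = 1

I ≈ (0.500000/2) × 68.125000 = 17.031250
Exact value: 16.927083
Error: 0.104167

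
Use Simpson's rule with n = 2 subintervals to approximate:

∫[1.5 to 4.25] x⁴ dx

f(x) = x⁴
a = 1.5, b = 4.25, n = 2
h = (b - a)/n = 1.375000

Simpson's rule: (h/3)[f(x₀) + 4f(x₁) + 2f(x₂) + ... + f(xₙ)]

x_0 = 1.5000, f(x_0) = 5.062500, coefficient = 1
x_1 = 2.8750, f(x_1) = 68.320557, coefficient = 4
x_2 = 4.2500, f(x_2) = 326.253906, coefficient = 1

I ≈ (1.375000/3) × 604.598633 = 277.107707
Exact value: 275.797070
Error: 1.310636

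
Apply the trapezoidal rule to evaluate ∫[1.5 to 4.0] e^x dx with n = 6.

f(x) = e^x
a = 1.5, b = 4.0, n = 6
h = (b - a)/n = 0.416667

Trapezoidal rule: (h/2)[f(x₀) + 2f(x₁) + 2f(x₂) + ... + f(xₙ)]

x_0 = 1.5000, f(x_0) = 4.481689, coefficient = 1
x_1 = 1.9167, f(x_1) = 6.798260, coefficient = 2
x_2 = 2.3333, f(x_2) = 10.312259, coefficient = 2
x_3 = 2.7500, f(x_3) = 15.642632, coefficient = 2
x_4 = 3.1667, f(x_4) = 23.728258, coefficient = 2
x_5 = 3.5833, f(x_5) = 35.993319, coefficient = 2
x_6 = 4.0000, f(x_6) = 54.598150, coefficient = 1

I ≈ (0.416667/2) × 244.029294 = 50.839436
Exact value: 50.116461
Error: 0.722975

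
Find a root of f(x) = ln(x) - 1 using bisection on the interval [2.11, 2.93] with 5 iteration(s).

f(x) = ln(x) - 1
Initial interval: [2.11, 2.93]

Iteration 1:
  c_1 = (2.110000 + 2.930000)/2 = 2.520000
  f(c_1) = f(2.520000) = -0.075741
  f(a) × f(c) ≥ 0, new interval: [2.520000, 2.930000]
Iteration 2:
  c_2 = (2.520000 + 2.930000)/2 = 2.725000
  f(c_2) = f(2.725000) = 0.002468
  f(a) × f(c) < 0, new interval: [2.520000, 2.725000]
Iteration 3:
  c_3 = (2.520000 + 2.725000)/2 = 2.622500
  f(c_3) = f(2.622500) = -0.035872
  f(a) × f(c) ≥ 0, new interval: [2.622500, 2.725000]
Iteration 4:
  c_4 = (2.622500 + 2.725000)/2 = 2.673750
  f(c_4) = f(2.673750) = -0.016518
  f(a) × f(c) ≥ 0, new interval: [2.673750, 2.725000]
Iteration 5:
  c_5 = (2.673750 + 2.725000)/2 = 2.699375
  f(c_5) = f(2.699375) = -0.006980
  f(a) × f(c) ≥ 0, new interval: [2.699375, 2.725000]

After 5 iteration(s), the approximation is c_5 = 2.699375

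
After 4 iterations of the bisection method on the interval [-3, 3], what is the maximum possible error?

Bisection error bound: |error| ≤ (b-a)/2^n
|error| ≤ (3 - (-3))/2^4 = 6/2^4
|error| ≤ 0.3750000000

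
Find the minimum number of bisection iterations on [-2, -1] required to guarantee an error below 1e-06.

We need (b-a)/2^n ≤ 1e-06
(-1 - (-2))/2^n ≤ 1e-06
1/2^n ≤ 1e-06
2^n ≥ 1000000
n ≥ log₂(1000000) = 19.93
n ≥ 20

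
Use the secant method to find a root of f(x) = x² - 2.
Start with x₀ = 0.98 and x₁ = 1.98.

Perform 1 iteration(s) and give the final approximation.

f(x) = x² - 2
x₀ = 0.98, x₁ = 1.98

Secant formula: x_{n+1} = x_n - f(x_n)(x_n - x_{n-1})/(f(x_n) - f(x_{n-1}))

Iteration 1:
  f(0.980000) = -1.039600
  f(1.980000) = 1.920400
  x_2 = 1.980000 - 1.920400×(1.980000 - 0.980000)/(1.920400 - (-1.039600))
       = 1.331216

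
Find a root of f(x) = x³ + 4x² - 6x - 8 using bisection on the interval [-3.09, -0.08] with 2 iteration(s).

f(x) = x³ + 4x² - 6x - 8
Initial interval: [-3.09, -0.08]

Iteration 1:
  c_1 = (-3.090000 + (-0.080000))/2 = -1.585000
  f(c_1) = f(-1.585000) = 7.577023
  f(a) × f(c) ≥ 0, new interval: [-1.585000, -0.080000]
Iteration 2:
  c_2 = (-1.585000 + (-0.080000))/2 = -0.832500
  f(c_2) = f(-0.832500) = -0.809744
  f(a) × f(c) < 0, new interval: [-1.585000, -0.832500]

After 2 iteration(s), the approximation is c_2 = -0.832500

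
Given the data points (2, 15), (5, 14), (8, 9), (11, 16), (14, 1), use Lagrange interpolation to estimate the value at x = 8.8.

Lagrange interpolation formula:
P(x) = Σ yᵢ × Lᵢ(x)
where Lᵢ(x) = Π_{j≠i} (x - xⱼ)/(xᵢ - xⱼ)

L_0(8.8) = (8.8 - 5)/(2 - 5) × (8.8 - 8)/(2 - 8) × (8.8 - 11)/(2 - 11) × (8.8 - 14)/(2 - 14) = 0.017890
L_1(8.8) = (8.8 - 2)/(5 - 2) × (8.8 - 8)/(5 - 8) × (8.8 - 11)/(5 - 11) × (8.8 - 14)/(5 - 14) = -0.128053
L_2(8.8) = (8.8 - 2)/(8 - 2) × (8.8 - 5)/(8 - 5) × (8.8 - 11)/(8 - 11) × (8.8 - 14)/(8 - 14) = 0.912375
L_3(8.8) = (8.8 - 2)/(11 - 2) × (8.8 - 5)/(11 - 5) × (8.8 - 8)/(11 - 8) × (8.8 - 14)/(11 - 14) = 0.221182
L_4(8.8) = (8.8 - 2)/(14 - 2) × (8.8 - 5)/(14 - 5) × (8.8 - 8)/(14 - 8) × (8.8 - 11)/(14 - 11) = -0.023394

P(8.8) = 15×L_0(8.8) + 14×L_1(8.8) + 9×L_2(8.8) + 16×L_3(8.8) + 1×L_4(8.8)
P(8.8) = 10.202502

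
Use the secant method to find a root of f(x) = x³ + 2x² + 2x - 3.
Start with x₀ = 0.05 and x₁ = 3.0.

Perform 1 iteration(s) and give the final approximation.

f(x) = x³ + 2x² + 2x - 3
x₀ = 0.05, x₁ = 3.0

Secant formula: x_{n+1} = x_n - f(x_n)(x_n - x_{n-1})/(f(x_n) - f(x_{n-1}))

Iteration 1:
  f(0.050000) = -2.894875
  f(3.000000) = 48.000000
  x_2 = 3.000000 - 48.000000×(3.000000 - 0.050000)/(48.000000 - (-2.894875))
       = 0.217795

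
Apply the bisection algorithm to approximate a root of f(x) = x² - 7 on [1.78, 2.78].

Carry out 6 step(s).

f(x) = x² - 7
Initial interval: [1.78, 2.78]

Iteration 1:
  c_1 = (1.780000 + 2.780000)/2 = 2.280000
  f(c_1) = f(2.280000) = -1.801600
  f(a) × f(c) ≥ 0, new interval: [2.280000, 2.780000]
Iteration 2:
  c_2 = (2.280000 + 2.780000)/2 = 2.530000
  f(c_2) = f(2.530000) = -0.599100
  f(a) × f(c) ≥ 0, new interval: [2.530000, 2.780000]
Iteration 3:
  c_3 = (2.530000 + 2.780000)/2 = 2.655000
  f(c_3) = f(2.655000) = 0.049025
  f(a) × f(c) < 0, new interval: [2.530000, 2.655000]
Iteration 4:
  c_4 = (2.530000 + 2.655000)/2 = 2.592500
  f(c_4) = f(2.592500) = -0.278944
  f(a) × f(c) ≥ 0, new interval: [2.592500, 2.655000]
Iteration 5:
  c_5 = (2.592500 + 2.655000)/2 = 2.623750
  f(c_5) = f(2.623750) = -0.115936
  f(a) × f(c) ≥ 0, new interval: [2.623750, 2.655000]
Iteration 6:
  c_6 = (2.623750 + 2.655000)/2 = 2.639375
  f(c_6) = f(2.639375) = -0.033700
  f(a) × f(c) ≥ 0, new interval: [2.639375, 2.655000]

After 6 iteration(s), the approximation is c_6 = 2.639375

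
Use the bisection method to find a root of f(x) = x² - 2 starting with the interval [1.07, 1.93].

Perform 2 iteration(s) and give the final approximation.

f(x) = x² - 2
Initial interval: [1.07, 1.93]

Iteration 1:
  c_1 = (1.070000 + 1.930000)/2 = 1.500000
  f(c_1) = f(1.500000) = 0.250000
  f(a) × f(c) < 0, new interval: [1.070000, 1.500000]
Iteration 2:
  c_2 = (1.070000 + 1.500000)/2 = 1.285000
  f(c_2) = f(1.285000) = -0.348775
  f(a) × f(c) ≥ 0, new interval: [1.285000, 1.500000]

After 2 iteration(s), the approximation is c_2 = 1.285000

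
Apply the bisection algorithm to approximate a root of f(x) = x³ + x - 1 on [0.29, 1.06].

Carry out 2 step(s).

f(x) = x³ + x - 1
Initial interval: [0.29, 1.06]

Iteration 1:
  c_1 = (0.290000 + 1.060000)/2 = 0.675000
  f(c_1) = f(0.675000) = -0.017453
  f(a) × f(c) ≥ 0, new interval: [0.675000, 1.060000]
Iteration 2:
  c_2 = (0.675000 + 1.060000)/2 = 0.867500
  f(c_2) = f(0.867500) = 0.520343
  f(a) × f(c) < 0, new interval: [0.675000, 0.867500]

After 2 iteration(s), the approximation is c_2 = 0.867500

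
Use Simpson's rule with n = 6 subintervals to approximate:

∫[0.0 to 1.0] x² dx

f(x) = x²
a = 0.0, b = 1.0, n = 6
h = (b - a)/n = 0.166667

Simpson's rule: (h/3)[f(x₀) + 4f(x₁) + 2f(x₂) + ... + f(xₙ)]

x_0 = 0.0000, f(x_0) = 0.000000, coefficient = 1
x_1 = 0.1667, f(x_1) = 0.027778, coefficient = 4
x_2 = 0.3333, f(x_2) = 0.111111, coefficient = 2
x_3 = 0.5000, f(x_3) = 0.250000, coefficient = 4
x_4 = 0.6667, f(x_4) = 0.444444, coefficient = 2
x_5 = 0.8333, f(x_5) = 0.694444, coefficient = 4
x_6 = 1.0000, f(x_6) = 1.000000, coefficient = 1

I ≈ (0.166667/3) × 6.000000 = 0.333333
Exact value: 0.333333
Error: 0.000000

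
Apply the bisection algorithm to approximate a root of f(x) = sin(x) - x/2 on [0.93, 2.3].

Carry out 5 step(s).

f(x) = sin(x) - x/2
Initial interval: [0.93, 2.3]

Iteration 1:
  c_1 = (0.930000 + 2.300000)/2 = 1.615000
  f(c_1) = f(1.615000) = 0.191523
  f(a) × f(c) ≥ 0, new interval: [1.615000, 2.300000]
Iteration 2:
  c_2 = (1.615000 + 2.300000)/2 = 1.957500
  f(c_2) = f(1.957500) = -0.052593
  f(a) × f(c) < 0, new interval: [1.615000, 1.957500]
Iteration 3:
  c_3 = (1.615000 + 1.957500)/2 = 1.786250
  f(c_3) = f(1.786250) = 0.083755
  f(a) × f(c) ≥ 0, new interval: [1.786250, 1.957500]
Iteration 4:
  c_4 = (1.786250 + 1.957500)/2 = 1.871875
  f(c_4) = f(1.871875) = 0.019080
  f(a) × f(c) ≥ 0, new interval: [1.871875, 1.957500]
Iteration 5:
  c_5 = (1.871875 + 1.957500)/2 = 1.914687
  f(c_5) = f(1.914687) = -0.015894
  f(a) × f(c) < 0, new interval: [1.871875, 1.914687]

After 5 iteration(s), the approximation is c_5 = 1.914687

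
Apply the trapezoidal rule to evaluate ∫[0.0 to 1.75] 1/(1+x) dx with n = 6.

f(x) = 1/(1+x)
a = 0.0, b = 1.75, n = 6
h = (b - a)/n = 0.291667

Trapezoidal rule: (h/2)[f(x₀) + 2f(x₁) + 2f(x₂) + ... + f(xₙ)]

x_0 = 0.0000, f(x_0) = 1.000000, coefficient = 1
x_1 = 0.2917, f(x_1) = 0.774194, coefficient = 2
x_2 = 0.5833, f(x_2) = 0.631579, coefficient = 2
x_3 = 0.8750, f(x_3) = 0.533333, coefficient = 2
x_4 = 1.1667, f(x_4) = 0.461538, coefficient = 2
x_5 = 1.4583, f(x_5) = 0.406780, coefficient = 2
x_6 = 1.7500, f(x_6) = 0.363636, coefficient = 1

I ≈ (0.291667/2) × 6.978484 = 1.017696
Exact value: 1.011601
Error: 0.006095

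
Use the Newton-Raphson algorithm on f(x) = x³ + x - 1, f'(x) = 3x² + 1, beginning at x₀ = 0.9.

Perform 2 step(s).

f(x) = x³ + x - 1
f'(x) = 3x² + 1
x₀ = 0.9

Newton-Raphson formula: x_{n+1} = x_n - f(x_n)/f'(x_n)

Iteration 1:
  f(0.900000) = 0.629000
  f'(0.900000) = 3.430000
  x_1 = 0.900000 - 0.629000/3.430000 = 0.716618
Iteration 2:
  f(0.716618) = 0.084631
  f'(0.716618) = 2.540624
  x_2 = 0.716618 - 0.084631/2.540624 = 0.683307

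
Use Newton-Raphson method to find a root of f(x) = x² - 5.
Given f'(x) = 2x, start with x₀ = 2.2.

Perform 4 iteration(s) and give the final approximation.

f(x) = x² - 5
f'(x) = 2x
x₀ = 2.2

Newton-Raphson formula: x_{n+1} = x_n - f(x_n)/f'(x_n)

Iteration 1:
  f(2.200000) = -0.160000
  f'(2.200000) = 4.400000
  x_1 = 2.200000 - (-0.160000)/4.400000 = 2.236364
Iteration 2:
  f(2.236364) = 0.001322
  f'(2.236364) = 4.472727
  x_2 = 2.236364 - 0.001322/4.472727 = 2.236068
Iteration 3:
  f(2.236068) = 0.000000
  f'(2.236068) = 4.472136
  x_3 = 2.236068 - 0.000000/4.472136 = 2.236068
Iteration 4:
  f(2.236068) = 0.000000
  f'(2.236068) = 4.472136
  x_4 = 2.236068 - 0.000000/4.472136 = 2.236068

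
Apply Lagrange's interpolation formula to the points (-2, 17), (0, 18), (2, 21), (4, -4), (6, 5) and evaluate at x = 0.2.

Lagrange interpolation formula:
P(x) = Σ yᵢ × Lᵢ(x)
where Lᵢ(x) = Π_{j≠i} (x - xⱼ)/(xᵢ - xⱼ)

L_0(0.2) = (0.2 - 0)/(-2 - 0) × (0.2 - 2)/(-2 - 2) × (0.2 - 4)/(-2 - 4) × (0.2 - 6)/(-2 - 6) = -0.020663
L_1(0.2) = (0.2 - (-2))/(0 - (-2)) × (0.2 - 2)/(0 - 2) × (0.2 - 4)/(0 - 4) × (0.2 - 6)/(0 - 6) = 0.909150
L_2(0.2) = (0.2 - (-2))/(2 - (-2)) × (0.2 - 0)/(2 - 0) × (0.2 - 4)/(2 - 4) × (0.2 - 6)/(2 - 6) = 0.151525
L_3(0.2) = (0.2 - (-2))/(4 - (-2)) × (0.2 - 0)/(4 - 0) × (0.2 - 2)/(4 - 2) × (0.2 - 6)/(4 - 6) = -0.047850
L_4(0.2) = (0.2 - (-2))/(6 - (-2)) × (0.2 - 0)/(6 - 0) × (0.2 - 2)/(6 - 2) × (0.2 - 4)/(6 - 4) = 0.007838

P(0.2) = 17×L_0(0.2) + 18×L_1(0.2) + 21×L_2(0.2) + (-4)×L_3(0.2) + 5×L_4(0.2)
P(0.2) = 19.426050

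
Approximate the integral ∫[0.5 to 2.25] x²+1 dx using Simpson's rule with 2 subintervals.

f(x) = x²+1
a = 0.5, b = 2.25, n = 2
h = (b - a)/n = 0.875000

Simpson's rule: (h/3)[f(x₀) + 4f(x₁) + 2f(x₂) + ... + f(xₙ)]

x_0 = 0.5000, f(x_0) = 1.250000, coefficient = 1
x_1 = 1.3750, f(x_1) = 2.890625, coefficient = 4
x_2 = 2.2500, f(x_2) = 6.062500, coefficient = 1

I ≈ (0.875000/3) × 18.875000 = 5.505208
Exact value: 5.505208
Error: 0.000000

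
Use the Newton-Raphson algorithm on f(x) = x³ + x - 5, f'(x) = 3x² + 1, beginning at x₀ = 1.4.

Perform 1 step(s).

f(x) = x³ + x - 5
f'(x) = 3x² + 1
x₀ = 1.4

Newton-Raphson formula: x_{n+1} = x_n - f(x_n)/f'(x_n)

Iteration 1:
  f(1.400000) = -0.856000
  f'(1.400000) = 6.880000
  x_1 = 1.400000 - (-0.856000)/6.880000 = 1.524419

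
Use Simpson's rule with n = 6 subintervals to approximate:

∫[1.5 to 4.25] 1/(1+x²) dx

f(x) = 1/(1+x²)
a = 1.5, b = 4.25, n = 6
h = (b - a)/n = 0.458333

Simpson's rule: (h/3)[f(x₀) + 4f(x₁) + 2f(x₂) + ... + f(xₙ)]

x_0 = 1.5000, f(x_0) = 0.307692, coefficient = 1
x_1 = 1.9583, f(x_1) = 0.206822, coefficient = 4
x_2 = 2.4167, f(x_2) = 0.146193, coefficient = 2
x_3 = 2.8750, f(x_3) = 0.107926, coefficient = 4
x_4 = 3.3333, f(x_4) = 0.082569, coefficient = 2
x_5 = 3.7917, f(x_5) = 0.065033, coefficient = 4
x_6 = 4.2500, f(x_6) = 0.052459, coefficient = 1

I ≈ (0.458333/3) × 2.336800 = 0.357011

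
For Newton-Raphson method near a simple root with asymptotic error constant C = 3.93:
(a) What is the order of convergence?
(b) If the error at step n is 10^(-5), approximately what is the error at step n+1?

(a) Newton-Raphson has quadratic (order 2) convergence near simple roots.
    This means |e_{n+1}| ≈ C|e_n|².

(b) With |e_n| = 10^(-5) and C = 3.93:
    |e_{n+1}| ≈ 3.93 × (10^(-5))² = 3.93 × 10^(-10)

(a) 2 (quadratic); (b) |e_{n+1}| ≈ 3.930e-10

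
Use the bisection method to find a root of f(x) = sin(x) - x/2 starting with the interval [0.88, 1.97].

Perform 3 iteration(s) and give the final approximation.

f(x) = sin(x) - x/2
Initial interval: [0.88, 1.97]

Iteration 1:
  c_1 = (0.880000 + 1.970000)/2 = 1.425000
  f(c_1) = f(1.425000) = 0.276891
  f(a) × f(c) ≥ 0, new interval: [1.425000, 1.970000]
Iteration 2:
  c_2 = (1.425000 + 1.970000)/2 = 1.697500
  f(c_2) = f(1.697500) = 0.143234
  f(a) × f(c) ≥ 0, new interval: [1.697500, 1.970000]
Iteration 3:
  c_3 = (1.697500 + 1.970000)/2 = 1.833750
  f(c_3) = f(1.833750) = 0.048751
  f(a) × f(c) ≥ 0, new interval: [1.833750, 1.970000]

After 3 iteration(s), the approximation is c_3 = 1.833750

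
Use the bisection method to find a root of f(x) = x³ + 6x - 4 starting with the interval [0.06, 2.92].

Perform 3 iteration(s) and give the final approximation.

f(x) = x³ + 6x - 4
Initial interval: [0.06, 2.92]

Iteration 1:
  c_1 = (0.060000 + 2.920000)/2 = 1.490000
  f(c_1) = f(1.490000) = 8.247949
  f(a) × f(c) < 0, new interval: [0.060000, 1.490000]
Iteration 2:
  c_2 = (0.060000 + 1.490000)/2 = 0.775000
  f(c_2) = f(0.775000) = 1.115484
  f(a) × f(c) < 0, new interval: [0.060000, 0.775000]
Iteration 3:
  c_3 = (0.060000 + 0.775000)/2 = 0.417500
  f(c_3) = f(0.417500) = -1.422227
  f(a) × f(c) ≥ 0, new interval: [0.417500, 0.775000]

After 3 iteration(s), the approximation is c_3 = 0.417500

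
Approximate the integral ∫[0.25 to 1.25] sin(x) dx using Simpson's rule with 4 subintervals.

f(x) = sin(x)
a = 0.25, b = 1.25, n = 4
h = (b - a)/n = 0.250000

Simpson's rule: (h/3)[f(x₀) + 4f(x₁) + 2f(x₂) + ... + f(xₙ)]

x_0 = 0.2500, f(x_0) = 0.247404, coefficient = 1
x_1 = 0.5000, f(x_1) = 0.479426, coefficient = 4
x_2 = 0.7500, f(x_2) = 0.681639, coefficient = 2
x_3 = 1.0000, f(x_3) = 0.841471, coefficient = 4
x_4 = 1.2500, f(x_4) = 0.948985, coefficient = 1

I ≈ (0.250000/3) × 7.843252 = 0.653604
Exact value: 0.653590
Error: 0.000014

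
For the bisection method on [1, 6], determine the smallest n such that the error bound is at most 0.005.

We need (b-a)/2^n ≤ 0.005
(6 - 1)/2^n ≤ 0.005
5/2^n ≤ 0.005
2^n ≥ 1000
n ≥ log₂(1000) = 9.97
n ≥ 10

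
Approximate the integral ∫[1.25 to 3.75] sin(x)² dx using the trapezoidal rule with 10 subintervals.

f(x) = sin(x)²
a = 1.25, b = 3.75, n = 10
h = (b - a)/n = 0.250000

Trapezoidal rule: (h/2)[f(x₀) + 2f(x₁) + 2f(x₂) + ... + f(xₙ)]

x_0 = 1.2500, f(x_0) = 0.900572, coefficient = 1
x_1 = 1.5000, f(x_1) = 0.994996, coefficient = 2
x_2 = 1.7500, f(x_2) = 0.968228, coefficient = 2
x_3 = 2.0000, f(x_3) = 0.826822, coefficient = 2
x_4 = 2.2500, f(x_4) = 0.605398, coefficient = 2
x_5 = 2.5000, f(x_5) = 0.358169, coefficient = 2
x_6 = 2.7500, f(x_6) = 0.145665, coefficient = 2
x_7 = 3.0000, f(x_7) = 0.019915, coefficient = 2
x_8 = 3.2500, f(x_8) = 0.011706, coefficient = 2
x_9 = 3.5000, f(x_9) = 0.123049, coefficient = 2
x_10 = 3.7500, f(x_10) = 0.326682, coefficient = 1

I ≈ (0.250000/2) × 9.335151 = 1.166894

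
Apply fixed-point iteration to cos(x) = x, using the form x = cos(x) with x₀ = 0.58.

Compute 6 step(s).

Equation: cos(x) = x
Fixed-point form: x = cos(x)
x₀ = 0.58

x_1 = g(0.580000) = 0.836463
x_2 = g(0.836463) = 0.670093
x_3 = g(0.670093) = 0.783764
x_4 = g(0.783764) = 0.708261
x_5 = g(0.708261) = 0.759494
x_6 = g(0.759494) = 0.725184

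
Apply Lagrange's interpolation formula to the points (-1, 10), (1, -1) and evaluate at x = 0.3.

Lagrange interpolation formula:
P(x) = Σ yᵢ × Lᵢ(x)
where Lᵢ(x) = Π_{j≠i} (x - xⱼ)/(xᵢ - xⱼ)

L_0(0.3) = (0.3 - 1)/(-1 - 1) = 0.350000
L_1(0.3) = (0.3 - (-1))/(1 - (-1)) = 0.650000

P(0.3) = 10×L_0(0.3) + (-1)×L_1(0.3)
P(0.3) = 2.850000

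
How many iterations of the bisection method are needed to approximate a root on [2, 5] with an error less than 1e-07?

We need (b-a)/2^n ≤ 1e-07
(5 - 2)/2^n ≤ 1e-07
3/2^n ≤ 1e-07
2^n ≥ 30000000
n ≥ log₂(30000000) = 24.84
n ≥ 25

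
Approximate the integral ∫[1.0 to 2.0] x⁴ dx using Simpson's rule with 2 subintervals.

f(x) = x⁴
a = 1.0, b = 2.0, n = 2
h = (b - a)/n = 0.500000

Simpson's rule: (h/3)[f(x₀) + 4f(x₁) + 2f(x₂) + ... + f(xₙ)]

x_0 = 1.0000, f(x_0) = 1.000000, coefficient = 1
x_1 = 1.5000, f(x_1) = 5.062500, coefficient = 4
x_2 = 2.0000, f(x_2) = 16.000000, coefficient = 1

I ≈ (0.500000/3) × 37.250000 = 6.208333
Exact value: 6.200000
Error: 0.008333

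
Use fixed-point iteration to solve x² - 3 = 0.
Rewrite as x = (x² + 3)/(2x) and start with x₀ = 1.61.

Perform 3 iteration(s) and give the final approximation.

Equation: x² - 3 = 0
Fixed-point form: x = (x² + 3)/(2x)
x₀ = 1.61

x_1 = g(1.610000) = 1.736677
x_2 = g(1.736677) = 1.732057
x_3 = g(1.732057) = 1.732051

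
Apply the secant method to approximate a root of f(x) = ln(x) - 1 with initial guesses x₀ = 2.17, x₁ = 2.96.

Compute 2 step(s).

f(x) = ln(x) - 1
x₀ = 2.17, x₁ = 2.96

Secant formula: x_{n+1} = x_n - f(x_n)(x_n - x_{n-1})/(f(x_n) - f(x_{n-1}))

Iteration 1:
  f(2.170000) = -0.225273
  f(2.960000) = 0.085189
  x_2 = 2.960000 - 0.085189×(2.960000 - 2.170000)/(0.085189 - (-0.225273))
       = 2.743228
Iteration 2:
  f(2.960000) = 0.085189
  f(2.743228) = 0.009135
  x_3 = 2.743228 - 0.009135×(2.743228 - 2.960000)/(0.009135 - 0.085189)
       = 2.717190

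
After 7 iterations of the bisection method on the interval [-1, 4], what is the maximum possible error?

Bisection error bound: |error| ≤ (b-a)/2^n
|error| ≤ (4 - (-1))/2^7 = 5/2^7
|error| ≤ 0.0390625000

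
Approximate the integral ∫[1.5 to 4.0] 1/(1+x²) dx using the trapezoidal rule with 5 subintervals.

f(x) = 1/(1+x²)
a = 1.5, b = 4.0, n = 5
h = (b - a)/n = 0.500000

Trapezoidal rule: (h/2)[f(x₀) + 2f(x₁) + 2f(x₂) + ... + f(xₙ)]

x_0 = 1.5000, f(x_0) = 0.307692, coefficient = 1
x_1 = 2.0000, f(x_1) = 0.200000, coefficient = 2
x_2 = 2.5000, f(x_2) = 0.137931, coefficient = 2
x_3 = 3.0000, f(x_3) = 0.100000, coefficient = 2
x_4 = 3.5000, f(x_4) = 0.075472, coefficient = 2
x_5 = 4.0000, f(x_5) = 0.058824, coefficient = 1

I ≈ (0.500000/2) × 1.393321 = 0.348330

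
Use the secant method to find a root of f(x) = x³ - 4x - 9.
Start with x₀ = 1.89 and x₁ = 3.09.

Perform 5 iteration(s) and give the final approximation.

f(x) = x³ - 4x - 9
x₀ = 1.89, x₁ = 3.09

Secant formula: x_{n+1} = x_n - f(x_n)(x_n - x_{n-1})/(f(x_n) - f(x_{n-1}))

Iteration 1:
  f(1.890000) = -9.808731
  f(3.090000) = 8.143629
  x_2 = 3.090000 - 8.143629×(3.090000 - 1.890000)/(8.143629 - (-9.808731))
       = 2.545651
Iteration 2:
  f(3.090000) = 8.143629
  f(2.545651) = -2.685927
  x_3 = 2.545651 - (-2.685927)×(2.545651 - 3.090000)/(-2.685927 - 8.143629)
       = 2.680659
Iteration 3:
  f(2.545651) = -2.685927
  f(2.680659) = -0.459597
  x_4 = 2.680659 - (-0.459597)×(2.680659 - 2.545651)/(-0.459597 - (-2.685927))
       = 2.708530
Iteration 4:
  f(2.680659) = -0.459597
  f(2.708530) = 0.036021
  x_5 = 2.708530 - 0.036021×(2.708530 - 2.680659)/(0.036021 - (-0.459597))
       = 2.706504
Iteration 5:
  f(2.708530) = 0.036021
  f(2.706504) = -0.000424
  x_6 = 2.706504 - (-0.000424)×(2.706504 - 2.708530)/(-0.000424 - 0.036021)
       = 2.706528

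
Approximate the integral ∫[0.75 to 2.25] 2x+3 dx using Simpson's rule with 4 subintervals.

f(x) = 2x+3
a = 0.75, b = 2.25, n = 4
h = (b - a)/n = 0.375000

Simpson's rule: (h/3)[f(x₀) + 4f(x₁) + 2f(x₂) + ... + f(xₙ)]

x_0 = 0.7500, f(x_0) = 4.500000, coefficient = 1
x_1 = 1.1250, f(x_1) = 5.250000, coefficient = 4
x_2 = 1.5000, f(x_2) = 6.000000, coefficient = 2
x_3 = 1.8750, f(x_3) = 6.750000, coefficient = 4
x_4 = 2.2500, f(x_4) = 7.500000, coefficient = 1

I ≈ (0.375000/3) × 72.000000 = 9.000000
Exact value: 9.000000
Error: 0.000000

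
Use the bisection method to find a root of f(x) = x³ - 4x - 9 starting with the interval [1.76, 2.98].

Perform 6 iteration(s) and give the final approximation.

f(x) = x³ - 4x - 9
Initial interval: [1.76, 2.98]

Iteration 1:
  c_1 = (1.760000 + 2.980000)/2 = 2.370000
  f(c_1) = f(2.370000) = -5.167947
  f(a) × f(c) ≥ 0, new interval: [2.370000, 2.980000]
Iteration 2:
  c_2 = (2.370000 + 2.980000)/2 = 2.675000
  f(c_2) = f(2.675000) = -0.558703
  f(a) × f(c) ≥ 0, new interval: [2.675000, 2.980000]
Iteration 3:
  c_3 = (2.675000 + 2.980000)/2 = 2.827500
  f(c_3) = f(2.827500) = 2.295173
  f(a) × f(c) < 0, new interval: [2.675000, 2.827500]
Iteration 4:
  c_4 = (2.675000 + 2.827500)/2 = 2.751250
  f(c_4) = f(2.751250) = 0.820247
  f(a) × f(c) < 0, new interval: [2.675000, 2.751250]
Iteration 5:
  c_5 = (2.675000 + 2.751250)/2 = 2.713125
  f(c_5) = f(2.713125) = 0.118941
  f(a) × f(c) < 0, new interval: [2.675000, 2.713125]
Iteration 6:
  c_6 = (2.675000 + 2.713125)/2 = 2.694062
  f(c_6) = f(2.694062) = -0.222818
  f(a) × f(c) ≥ 0, new interval: [2.694062, 2.713125]

After 6 iteration(s), the approximation is c_6 = 2.694062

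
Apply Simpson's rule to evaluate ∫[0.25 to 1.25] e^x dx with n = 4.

f(x) = e^x
a = 0.25, b = 1.25, n = 4
h = (b - a)/n = 0.250000

Simpson's rule: (h/3)[f(x₀) + 4f(x₁) + 2f(x₂) + ... + f(xₙ)]

x_0 = 0.2500, f(x_0) = 1.284025, coefficient = 1
x_1 = 0.5000, f(x_1) = 1.648721, coefficient = 4
x_2 = 0.7500, f(x_2) = 2.117000, coefficient = 2
x_3 = 1.0000, f(x_3) = 2.718282, coefficient = 4
x_4 = 1.2500, f(x_4) = 3.490343, coefficient = 1

I ≈ (0.250000/3) × 26.476381 = 2.206365
Exact value: 2.206318
Error: 0.000048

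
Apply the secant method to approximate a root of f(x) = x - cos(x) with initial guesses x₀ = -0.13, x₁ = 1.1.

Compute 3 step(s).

f(x) = x - cos(x)
x₀ = -0.13, x₁ = 1.1

Secant formula: x_{n+1} = x_n - f(x_n)(x_n - x_{n-1})/(f(x_n) - f(x_{n-1}))

Iteration 1:
  f(-0.130000) = -1.121562
  f(1.100000) = 0.646404
  x_2 = 1.100000 - 0.646404×(1.100000 - (-0.130000))/(0.646404 - (-1.121562))
       = 0.650287
Iteration 2:
  f(1.100000) = 0.646404
  f(0.650287) = -0.145623
  x_3 = 0.650287 - (-0.145623)×(0.650287 - 1.100000)/(-0.145623 - 0.646404)
       = 0.732972
Iteration 3:
  f(0.650287) = -0.145623
  f(0.732972) = -0.010217
  x_4 = 0.732972 - (-0.010217)×(0.732972 - 0.650287)/(-0.010217 - (-0.145623))
       = 0.739211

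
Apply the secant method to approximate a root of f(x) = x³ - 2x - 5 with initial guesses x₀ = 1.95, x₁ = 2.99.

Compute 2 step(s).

f(x) = x³ - 2x - 5
x₀ = 1.95, x₁ = 2.99

Secant formula: x_{n+1} = x_n - f(x_n)(x_n - x_{n-1})/(f(x_n) - f(x_{n-1}))

Iteration 1:
  f(1.950000) = -1.485125
  f(2.990000) = 15.750899
  x_2 = 2.990000 - 15.750899×(2.990000 - 1.950000)/(15.750899 - (-1.485125))
       = 2.039611
Iteration 2:
  f(2.990000) = 15.750899
  f(2.039611) = -0.594418
  x_3 = 2.039611 - (-0.594418)×(2.039611 - 2.990000)/(-0.594418 - 15.750899)
       = 2.074173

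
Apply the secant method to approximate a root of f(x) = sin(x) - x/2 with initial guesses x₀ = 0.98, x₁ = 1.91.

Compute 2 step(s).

f(x) = sin(x) - x/2
x₀ = 0.98, x₁ = 1.91

Secant formula: x_{n+1} = x_n - f(x_n)(x_n - x_{n-1})/(f(x_n) - f(x_{n-1}))

Iteration 1:
  f(0.980000) = 0.340497
  f(1.910000) = -0.011980
  x_2 = 1.910000 - (-0.011980)×(1.910000 - 0.980000)/(-0.011980 - 0.340497)
       = 1.878391
Iteration 2:
  f(1.910000) = -0.011980
  f(1.878391) = 0.013869
  x_3 = 1.878391 - 0.013869×(1.878391 - 1.910000)/(0.013869 - (-0.011980))
       = 1.895350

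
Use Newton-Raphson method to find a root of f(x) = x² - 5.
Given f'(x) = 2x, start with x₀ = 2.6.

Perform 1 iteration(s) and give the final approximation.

f(x) = x² - 5
f'(x) = 2x
x₀ = 2.6

Newton-Raphson formula: x_{n+1} = x_n - f(x_n)/f'(x_n)

Iteration 1:
  f(2.600000) = 1.760000
  f'(2.600000) = 5.200000
  x_1 = 2.600000 - 1.760000/5.200000 = 2.261538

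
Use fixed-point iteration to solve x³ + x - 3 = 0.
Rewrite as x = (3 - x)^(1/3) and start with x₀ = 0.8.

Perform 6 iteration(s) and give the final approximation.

Equation: x³ + x - 3 = 0
Fixed-point form: x = (3 - x)^(1/3)
x₀ = 0.8

x_1 = g(0.800000) = 1.300591
x_2 = g(1.300591) = 1.193345
x_3 = g(1.193345) = 1.217938
x_4 = g(1.217938) = 1.212386
x_5 = g(1.212386) = 1.213644
x_6 = g(1.213644) = 1.213359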